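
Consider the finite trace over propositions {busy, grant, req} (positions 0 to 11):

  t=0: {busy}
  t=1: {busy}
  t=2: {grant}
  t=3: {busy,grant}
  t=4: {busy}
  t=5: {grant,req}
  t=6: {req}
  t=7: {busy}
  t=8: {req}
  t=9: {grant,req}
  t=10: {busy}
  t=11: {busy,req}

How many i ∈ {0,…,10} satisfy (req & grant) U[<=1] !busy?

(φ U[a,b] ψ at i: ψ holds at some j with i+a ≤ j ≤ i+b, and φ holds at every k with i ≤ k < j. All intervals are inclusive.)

5

Evaluate at each i in [0,10]:
  i=0: ✗ (no rhs in [0,1])
  i=1: ✗ (lhs fails at k=1 before rhs at j=2)
  i=2: ✓ (rhs at j=2)
  i=3: ✗ (no rhs in [3,4])
  i=4: ✗ (lhs fails at k=4 before rhs at j=5)
  i=5: ✓ (rhs at j=5)
  i=6: ✓ (rhs at j=6)
  i=7: ✗ (lhs fails at k=7 before rhs at j=8)
  i=8: ✓ (rhs at j=8)
  i=9: ✓ (rhs at j=9)
  i=10: ✗ (no rhs in [10,11])
Positions where it holds: {2, 5, 6, 8, 9} → 5.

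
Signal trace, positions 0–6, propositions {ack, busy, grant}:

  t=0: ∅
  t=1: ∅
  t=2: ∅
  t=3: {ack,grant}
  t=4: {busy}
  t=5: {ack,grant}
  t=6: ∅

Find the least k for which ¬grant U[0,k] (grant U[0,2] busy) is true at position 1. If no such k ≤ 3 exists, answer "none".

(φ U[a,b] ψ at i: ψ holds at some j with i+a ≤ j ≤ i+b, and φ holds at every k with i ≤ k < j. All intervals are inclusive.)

Need earliest j ≥ 1 with (grant U[0,2] busy), and ¬grant at every k in [1,j-1].
  j=1: rhs fails.
  j=2: rhs fails.
  j=3: rhs holds; lhs holds on [1,2]. k = 2.

2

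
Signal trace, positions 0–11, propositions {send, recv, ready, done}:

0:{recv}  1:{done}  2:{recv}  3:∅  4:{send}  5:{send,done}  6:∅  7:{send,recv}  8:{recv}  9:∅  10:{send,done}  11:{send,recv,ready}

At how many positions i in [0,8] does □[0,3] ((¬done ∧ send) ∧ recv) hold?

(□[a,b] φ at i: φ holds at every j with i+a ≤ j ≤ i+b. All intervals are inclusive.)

Evaluate at each i in [0,8]:
  i=0: ✗ (fails at j=0)
  i=1: ✗ (fails at j=1)
  i=2: ✗ (fails at j=2)
  i=3: ✗ (fails at j=3)
  i=4: ✗ (fails at j=4)
  i=5: ✗ (fails at j=5)
  i=6: ✗ (fails at j=6)
  i=7: ✗ (fails at j=8)
  i=8: ✗ (fails at j=8)
Positions where it holds: {} → 0.

0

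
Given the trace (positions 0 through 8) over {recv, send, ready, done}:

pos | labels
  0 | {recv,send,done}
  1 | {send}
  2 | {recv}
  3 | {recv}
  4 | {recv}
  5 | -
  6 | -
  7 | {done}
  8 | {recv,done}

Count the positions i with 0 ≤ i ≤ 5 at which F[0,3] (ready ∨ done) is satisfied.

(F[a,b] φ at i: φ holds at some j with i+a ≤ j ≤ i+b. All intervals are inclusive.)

3

Evaluate at each i in [0,5]:
  i=0: ✓ (witness j=0)
  i=1: ✗ (none in [1,4])
  i=2: ✗ (none in [2,5])
  i=3: ✗ (none in [3,6])
  i=4: ✓ (witness j=7)
  i=5: ✓ (witness j=7)
Positions where it holds: {0, 4, 5} → 3.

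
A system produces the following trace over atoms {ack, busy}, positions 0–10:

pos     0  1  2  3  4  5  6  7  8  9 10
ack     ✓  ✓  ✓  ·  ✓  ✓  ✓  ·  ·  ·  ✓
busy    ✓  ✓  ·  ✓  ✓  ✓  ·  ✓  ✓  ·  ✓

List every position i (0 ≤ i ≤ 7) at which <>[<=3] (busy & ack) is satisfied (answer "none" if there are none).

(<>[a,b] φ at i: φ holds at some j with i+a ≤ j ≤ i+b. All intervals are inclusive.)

0, 1, 2, 3, 4, 5, 7

Evaluate at each i in [0,7]:
  i=0: ✓ (witness j=0)
  i=1: ✓ (witness j=1)
  i=2: ✓ (witness j=4)
  i=3: ✓ (witness j=4)
  i=4: ✓ (witness j=4)
  i=5: ✓ (witness j=5)
  i=6: ✗ (none in [6,9])
  i=7: ✓ (witness j=10)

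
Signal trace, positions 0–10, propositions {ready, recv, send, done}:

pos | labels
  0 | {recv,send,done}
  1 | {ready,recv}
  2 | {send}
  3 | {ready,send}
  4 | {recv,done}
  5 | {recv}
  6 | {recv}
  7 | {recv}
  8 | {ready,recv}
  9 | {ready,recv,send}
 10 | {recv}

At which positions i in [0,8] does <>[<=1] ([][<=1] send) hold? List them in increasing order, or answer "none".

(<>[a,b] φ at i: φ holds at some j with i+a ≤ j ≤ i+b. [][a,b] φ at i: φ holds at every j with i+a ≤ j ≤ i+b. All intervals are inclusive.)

Evaluate at each i in [0,8]:
  i=0: ✗ (none in [0,1])
  i=1: ✓ (witness j=2)
  i=2: ✓ (witness j=2)
  i=3: ✗ (none in [3,4])
  i=4: ✗ (none in [4,5])
  i=5: ✗ (none in [5,6])
  i=6: ✗ (none in [6,7])
  i=7: ✗ (none in [7,8])
  i=8: ✗ (none in [8,9])

1, 2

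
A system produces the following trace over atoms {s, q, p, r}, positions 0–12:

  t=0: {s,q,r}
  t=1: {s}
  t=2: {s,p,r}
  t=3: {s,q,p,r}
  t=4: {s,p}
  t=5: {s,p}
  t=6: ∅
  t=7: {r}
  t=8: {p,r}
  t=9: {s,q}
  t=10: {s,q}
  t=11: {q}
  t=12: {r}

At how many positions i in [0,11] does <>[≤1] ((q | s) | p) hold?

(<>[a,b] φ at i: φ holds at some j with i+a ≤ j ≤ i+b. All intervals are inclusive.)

Evaluate at each i in [0,11]:
  i=0: ✓ (witness j=0)
  i=1: ✓ (witness j=1)
  i=2: ✓ (witness j=2)
  i=3: ✓ (witness j=3)
  i=4: ✓ (witness j=4)
  i=5: ✓ (witness j=5)
  i=6: ✗ (none in [6,7])
  i=7: ✓ (witness j=8)
  i=8: ✓ (witness j=8)
  i=9: ✓ (witness j=9)
  i=10: ✓ (witness j=10)
  i=11: ✓ (witness j=11)
Positions where it holds: {0, 1, 2, 3, 4, 5, 7, 8, 9, 10, 11} → 11.

11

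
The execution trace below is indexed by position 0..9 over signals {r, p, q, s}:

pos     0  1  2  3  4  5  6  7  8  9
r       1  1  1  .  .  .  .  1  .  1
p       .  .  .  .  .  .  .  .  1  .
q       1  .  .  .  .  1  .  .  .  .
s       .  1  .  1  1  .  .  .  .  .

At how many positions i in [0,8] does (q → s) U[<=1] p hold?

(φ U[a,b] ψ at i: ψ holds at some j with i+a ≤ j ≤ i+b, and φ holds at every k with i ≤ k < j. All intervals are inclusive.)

Evaluate at each i in [0,8]:
  i=0: ✗ (no rhs in [0,1])
  i=1: ✗ (no rhs in [1,2])
  i=2: ✗ (no rhs in [2,3])
  i=3: ✗ (no rhs in [3,4])
  i=4: ✗ (no rhs in [4,5])
  i=5: ✗ (no rhs in [5,6])
  i=6: ✗ (no rhs in [6,7])
  i=7: ✓ (rhs at j=8; lhs holds on [7,7])
  i=8: ✓ (rhs at j=8)
Positions where it holds: {7, 8} → 2.

2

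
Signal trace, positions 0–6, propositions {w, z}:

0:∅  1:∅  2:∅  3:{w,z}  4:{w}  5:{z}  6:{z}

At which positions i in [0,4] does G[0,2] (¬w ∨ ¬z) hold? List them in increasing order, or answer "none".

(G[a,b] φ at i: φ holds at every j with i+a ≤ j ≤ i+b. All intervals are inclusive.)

Evaluate at each i in [0,4]:
  i=0: ✓ (all of [0,2])
  i=1: ✗ (fails at j=3)
  i=2: ✗ (fails at j=3)
  i=3: ✗ (fails at j=3)
  i=4: ✓ (all of [4,6])

0, 4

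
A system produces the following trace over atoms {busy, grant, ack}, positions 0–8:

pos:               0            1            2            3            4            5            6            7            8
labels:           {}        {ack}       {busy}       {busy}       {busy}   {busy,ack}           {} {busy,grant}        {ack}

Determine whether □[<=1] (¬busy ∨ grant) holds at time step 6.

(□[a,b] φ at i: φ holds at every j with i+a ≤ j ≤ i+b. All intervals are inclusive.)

Holds

Check (¬busy ∨ grant) at every j in [6,7]:
  j=6: true
  j=7: true
All positions satisfy it → formula holds.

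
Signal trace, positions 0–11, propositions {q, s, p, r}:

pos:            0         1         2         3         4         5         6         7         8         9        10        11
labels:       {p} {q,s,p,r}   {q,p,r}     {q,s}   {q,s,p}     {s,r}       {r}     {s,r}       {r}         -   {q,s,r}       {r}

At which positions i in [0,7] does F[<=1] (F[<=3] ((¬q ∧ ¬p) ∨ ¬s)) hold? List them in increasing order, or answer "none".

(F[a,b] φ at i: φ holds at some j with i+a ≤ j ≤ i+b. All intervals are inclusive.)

0, 1, 2, 3, 4, 5, 6, 7

Evaluate at each i in [0,7]:
  i=0: ✓ (witness j=0)
  i=1: ✓ (witness j=1)
  i=2: ✓ (witness j=2)
  i=3: ✓ (witness j=3)
  i=4: ✓ (witness j=4)
  i=5: ✓ (witness j=5)
  i=6: ✓ (witness j=6)
  i=7: ✓ (witness j=7)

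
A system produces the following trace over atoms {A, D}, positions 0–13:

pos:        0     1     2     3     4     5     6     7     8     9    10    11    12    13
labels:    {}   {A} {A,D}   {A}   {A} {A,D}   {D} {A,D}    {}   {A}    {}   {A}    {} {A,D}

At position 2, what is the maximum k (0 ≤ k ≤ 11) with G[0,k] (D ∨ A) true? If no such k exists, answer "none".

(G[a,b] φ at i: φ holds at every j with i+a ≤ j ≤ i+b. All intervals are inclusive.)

(D ∨ A) must hold from j=2 onward; find where it first fails.
  j=2: holds
  j=3: holds
  j=4: holds
  j=5: holds
  j=6: holds
  j=7: holds
  j=8: fails
Holds on [2,7], so largest k = 5.

5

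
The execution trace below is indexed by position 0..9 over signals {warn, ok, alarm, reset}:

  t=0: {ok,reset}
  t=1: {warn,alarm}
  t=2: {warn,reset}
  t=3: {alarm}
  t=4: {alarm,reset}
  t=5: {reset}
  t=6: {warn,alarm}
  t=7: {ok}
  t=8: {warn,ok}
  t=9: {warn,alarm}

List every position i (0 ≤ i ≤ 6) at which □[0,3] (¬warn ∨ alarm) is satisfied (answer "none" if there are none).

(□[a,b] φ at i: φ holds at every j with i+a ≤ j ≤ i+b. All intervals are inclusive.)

3, 4

Evaluate at each i in [0,6]:
  i=0: ✗ (fails at j=2)
  i=1: ✗ (fails at j=2)
  i=2: ✗ (fails at j=2)
  i=3: ✓ (all of [3,6])
  i=4: ✓ (all of [4,7])
  i=5: ✗ (fails at j=8)
  i=6: ✗ (fails at j=8)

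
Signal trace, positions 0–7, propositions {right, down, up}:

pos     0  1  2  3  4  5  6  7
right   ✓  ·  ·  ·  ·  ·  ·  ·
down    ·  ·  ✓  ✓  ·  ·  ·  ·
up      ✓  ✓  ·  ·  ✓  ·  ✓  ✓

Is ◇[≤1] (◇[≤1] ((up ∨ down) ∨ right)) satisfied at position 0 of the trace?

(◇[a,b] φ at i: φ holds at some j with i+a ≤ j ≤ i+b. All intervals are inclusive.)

Check ◇[≤1] ((up ∨ down) ∨ right) at each j in [0,1]:
  j=0: holds (witness at 0)
  j=1: holds (witness at 1)
Found at j=0 → formula holds.

Holds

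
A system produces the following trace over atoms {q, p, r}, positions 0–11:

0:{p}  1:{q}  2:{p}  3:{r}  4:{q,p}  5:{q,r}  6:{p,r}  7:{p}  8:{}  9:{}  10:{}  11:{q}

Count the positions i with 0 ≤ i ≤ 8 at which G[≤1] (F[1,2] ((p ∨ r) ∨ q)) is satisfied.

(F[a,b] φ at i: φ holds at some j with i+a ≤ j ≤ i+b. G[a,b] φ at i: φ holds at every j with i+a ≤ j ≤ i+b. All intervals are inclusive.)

6

Evaluate at each i in [0,8]:
  i=0: ✓ (all of [0,1])
  i=1: ✓ (all of [1,2])
  i=2: ✓ (all of [2,3])
  i=3: ✓ (all of [3,4])
  i=4: ✓ (all of [4,5])
  i=5: ✓ (all of [5,6])
  i=6: ✗ (fails at j=7)
  i=7: ✗ (fails at j=7)
  i=8: ✗ (fails at j=8)
Positions where it holds: {0, 1, 2, 3, 4, 5} → 6.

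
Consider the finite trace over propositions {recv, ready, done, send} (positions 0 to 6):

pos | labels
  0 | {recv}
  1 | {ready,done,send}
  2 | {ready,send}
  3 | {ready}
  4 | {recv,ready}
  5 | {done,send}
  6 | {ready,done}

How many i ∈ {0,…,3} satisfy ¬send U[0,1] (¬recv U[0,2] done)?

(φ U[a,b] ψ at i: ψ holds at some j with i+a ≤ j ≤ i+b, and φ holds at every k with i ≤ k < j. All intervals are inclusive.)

2

Evaluate at each i in [0,3]:
  i=0: ✓ (rhs at j=1; lhs holds on [0,0])
  i=1: ✓ (rhs at j=1)
  i=2: ✗ (no rhs in [2,3])
  i=3: ✗ (no rhs in [3,4])
Positions where it holds: {0, 1} → 2.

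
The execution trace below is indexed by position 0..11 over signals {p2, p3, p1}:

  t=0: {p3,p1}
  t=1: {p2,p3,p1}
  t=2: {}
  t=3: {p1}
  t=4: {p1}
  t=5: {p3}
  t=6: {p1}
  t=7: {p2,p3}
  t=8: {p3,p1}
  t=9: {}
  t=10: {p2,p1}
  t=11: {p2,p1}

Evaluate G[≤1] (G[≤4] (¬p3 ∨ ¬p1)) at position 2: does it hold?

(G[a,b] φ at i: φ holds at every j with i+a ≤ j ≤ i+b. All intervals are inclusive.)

Holds

Check G[≤4] (¬p3 ∨ ¬p1) at every j in [2,3]:
  j=2: holds on [2,6]
  j=3: holds on [3,7]
All positions satisfy it → formula holds.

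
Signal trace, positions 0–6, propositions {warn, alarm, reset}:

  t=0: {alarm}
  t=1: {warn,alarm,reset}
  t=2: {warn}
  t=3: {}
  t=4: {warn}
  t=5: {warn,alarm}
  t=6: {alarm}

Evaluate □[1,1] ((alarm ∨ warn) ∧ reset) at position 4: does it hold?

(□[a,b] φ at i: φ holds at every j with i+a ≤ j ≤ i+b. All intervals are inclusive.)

False

Check ((alarm ∨ warn) ∧ reset) at every j in [5,5]:
  j=5: false
Fails at j=5 → formula fails.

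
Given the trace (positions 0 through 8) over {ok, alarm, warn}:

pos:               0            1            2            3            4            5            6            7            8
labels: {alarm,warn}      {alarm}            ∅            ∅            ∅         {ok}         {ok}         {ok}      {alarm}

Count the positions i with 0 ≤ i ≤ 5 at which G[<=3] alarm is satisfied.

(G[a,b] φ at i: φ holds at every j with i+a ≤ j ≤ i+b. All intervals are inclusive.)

0

Evaluate at each i in [0,5]:
  i=0: ✗ (fails at j=2)
  i=1: ✗ (fails at j=2)
  i=2: ✗ (fails at j=2)
  i=3: ✗ (fails at j=3)
  i=4: ✗ (fails at j=4)
  i=5: ✗ (fails at j=5)
Positions where it holds: {} → 0.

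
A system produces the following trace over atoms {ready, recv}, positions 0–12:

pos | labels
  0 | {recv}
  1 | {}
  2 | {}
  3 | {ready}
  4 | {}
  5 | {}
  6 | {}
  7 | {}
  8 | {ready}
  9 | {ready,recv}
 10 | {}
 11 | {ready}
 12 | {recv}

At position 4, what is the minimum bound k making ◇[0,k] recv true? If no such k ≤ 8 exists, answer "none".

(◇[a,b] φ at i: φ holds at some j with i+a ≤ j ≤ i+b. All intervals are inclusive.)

Scan j = 4,5,… for recv:
  j=4: fails
  j=5: fails
  j=6: fails
  j=7: fails
  j=8: fails
  j=9: holds
First hit at j=9, so smallest k = 9-4 = 5.

5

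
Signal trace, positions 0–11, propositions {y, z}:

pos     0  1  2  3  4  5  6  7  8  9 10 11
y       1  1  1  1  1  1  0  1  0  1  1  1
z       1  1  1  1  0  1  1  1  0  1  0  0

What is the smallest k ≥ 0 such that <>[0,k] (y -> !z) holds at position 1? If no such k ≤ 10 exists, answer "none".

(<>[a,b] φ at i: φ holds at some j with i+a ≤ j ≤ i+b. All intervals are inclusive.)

Scan j = 1,2,… for (y -> !z):
  j=1: fails
  j=2: fails
  j=3: fails
  j=4: holds
First hit at j=4, so smallest k = 4-1 = 3.

3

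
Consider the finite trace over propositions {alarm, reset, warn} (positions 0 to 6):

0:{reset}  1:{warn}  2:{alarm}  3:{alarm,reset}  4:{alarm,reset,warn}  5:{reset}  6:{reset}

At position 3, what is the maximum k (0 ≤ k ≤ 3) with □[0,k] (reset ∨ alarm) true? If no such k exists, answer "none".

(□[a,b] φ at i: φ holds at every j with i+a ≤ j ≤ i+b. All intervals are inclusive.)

(reset ∨ alarm) must hold from j=3 onward; find where it first fails.
  j=3: holds
  j=4: holds
  j=5: holds
  j=6: holds
Holds through j=6; largest k = 3.

3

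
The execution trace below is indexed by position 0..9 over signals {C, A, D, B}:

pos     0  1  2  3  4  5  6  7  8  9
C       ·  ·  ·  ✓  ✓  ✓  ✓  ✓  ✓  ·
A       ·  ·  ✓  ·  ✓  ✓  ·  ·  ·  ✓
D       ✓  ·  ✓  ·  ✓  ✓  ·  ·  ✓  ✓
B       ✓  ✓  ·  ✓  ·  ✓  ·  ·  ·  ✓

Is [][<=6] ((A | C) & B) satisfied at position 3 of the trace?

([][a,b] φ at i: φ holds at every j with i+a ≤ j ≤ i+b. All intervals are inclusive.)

Check ((A | C) & B) at every j in [3,9]:
  j=3: true
  j=4: false
  j=5: true
  j=6: false
  j=7: false
  j=8: false
  j=9: true
Fails at j=4 → formula fails.

No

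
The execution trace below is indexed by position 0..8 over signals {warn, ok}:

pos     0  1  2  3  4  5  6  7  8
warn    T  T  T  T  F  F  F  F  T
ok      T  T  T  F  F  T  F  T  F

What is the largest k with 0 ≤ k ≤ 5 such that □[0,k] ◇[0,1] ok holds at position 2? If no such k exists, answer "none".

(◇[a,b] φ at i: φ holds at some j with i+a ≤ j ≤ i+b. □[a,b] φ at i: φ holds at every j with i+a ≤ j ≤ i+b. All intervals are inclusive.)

◇[0,1] ok must hold from j=2 onward; find where it first fails.
  j=2: holds
  j=3: fails
Holds on [2,2], so largest k = 0.

0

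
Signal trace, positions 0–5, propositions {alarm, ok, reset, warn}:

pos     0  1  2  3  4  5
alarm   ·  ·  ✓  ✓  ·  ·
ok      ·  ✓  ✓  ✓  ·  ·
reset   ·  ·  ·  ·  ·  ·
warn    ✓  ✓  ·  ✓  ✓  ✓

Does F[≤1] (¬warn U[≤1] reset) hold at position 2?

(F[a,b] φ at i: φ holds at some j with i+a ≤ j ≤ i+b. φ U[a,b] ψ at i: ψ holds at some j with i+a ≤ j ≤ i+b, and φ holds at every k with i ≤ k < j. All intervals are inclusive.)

Does not hold

Check (¬warn U[≤1] reset) at each j in [2,3]:
  j=2: fails
  j=3: fails
No position in the window satisfies it → formula fails.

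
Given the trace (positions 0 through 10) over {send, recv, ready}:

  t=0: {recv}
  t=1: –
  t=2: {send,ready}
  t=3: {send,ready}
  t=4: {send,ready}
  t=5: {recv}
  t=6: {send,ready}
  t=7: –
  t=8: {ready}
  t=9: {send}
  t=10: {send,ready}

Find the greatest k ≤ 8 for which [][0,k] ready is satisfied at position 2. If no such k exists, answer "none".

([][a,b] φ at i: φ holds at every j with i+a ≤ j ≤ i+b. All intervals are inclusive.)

2

ready must hold from j=2 onward; find where it first fails.
  j=2: holds
  j=3: holds
  j=4: holds
  j=5: fails
Holds on [2,4], so largest k = 2.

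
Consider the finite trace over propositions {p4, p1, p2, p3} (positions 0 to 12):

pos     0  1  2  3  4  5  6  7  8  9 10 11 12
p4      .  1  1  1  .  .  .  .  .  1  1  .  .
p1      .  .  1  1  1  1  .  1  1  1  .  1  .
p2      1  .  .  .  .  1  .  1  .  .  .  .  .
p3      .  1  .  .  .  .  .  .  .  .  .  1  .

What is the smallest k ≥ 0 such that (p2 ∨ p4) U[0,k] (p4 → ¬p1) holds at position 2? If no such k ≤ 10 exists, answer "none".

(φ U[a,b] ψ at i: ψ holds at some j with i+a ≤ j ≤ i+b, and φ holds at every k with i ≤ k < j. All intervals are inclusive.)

2

Need earliest j ≥ 2 with (p4 → ¬p1), and (p2 ∨ p4) at every k in [2,j-1].
  j=2: rhs fails.
  j=3: rhs fails.
  j=4: rhs holds; lhs holds on [2,3]. k = 2.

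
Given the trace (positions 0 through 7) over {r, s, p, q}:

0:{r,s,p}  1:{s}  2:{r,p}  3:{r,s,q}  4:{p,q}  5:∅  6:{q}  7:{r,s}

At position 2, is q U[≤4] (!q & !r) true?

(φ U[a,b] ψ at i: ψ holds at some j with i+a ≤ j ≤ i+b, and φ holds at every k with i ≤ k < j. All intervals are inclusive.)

Need some j in [2,6] with (!q & !r), and q at every k in [2,j-1].
  j=2: (!q & !r) false.
  j=3: (!q & !r) false.
  j=4: (!q & !r) false.
  j=5: (!q & !r) holds, but q fails at k=2 → not this j.
  j=6: (!q & !r) false.
No j in the window works → until fails.

No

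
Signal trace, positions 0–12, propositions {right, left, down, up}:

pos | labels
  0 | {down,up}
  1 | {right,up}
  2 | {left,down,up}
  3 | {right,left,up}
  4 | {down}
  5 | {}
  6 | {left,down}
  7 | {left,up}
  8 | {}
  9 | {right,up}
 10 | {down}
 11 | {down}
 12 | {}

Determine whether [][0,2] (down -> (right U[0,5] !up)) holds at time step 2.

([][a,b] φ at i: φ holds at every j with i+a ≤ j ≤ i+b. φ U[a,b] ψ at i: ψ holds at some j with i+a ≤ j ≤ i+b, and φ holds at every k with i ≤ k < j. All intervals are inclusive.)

Does not hold

Check (down -> (right U[0,5] !up)) at every j in [2,4]:
  j=2: antecedent true; consequent fails → ✗
  j=3: antecedent false → ✓
  j=4: antecedent true; consequent holds → ✓
Fails at j=2 → formula fails.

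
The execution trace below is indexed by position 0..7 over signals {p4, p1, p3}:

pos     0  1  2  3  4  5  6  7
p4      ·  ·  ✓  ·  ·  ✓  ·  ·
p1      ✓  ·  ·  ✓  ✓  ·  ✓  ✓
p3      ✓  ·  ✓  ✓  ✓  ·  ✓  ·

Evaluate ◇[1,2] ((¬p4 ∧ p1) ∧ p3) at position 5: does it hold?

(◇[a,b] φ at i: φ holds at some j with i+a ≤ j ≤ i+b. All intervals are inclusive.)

Holds

Check ((¬p4 ∧ p1) ∧ p3) at each j in [6,7]:
  j=6: true
  j=7: false
Found at j=6 → formula holds.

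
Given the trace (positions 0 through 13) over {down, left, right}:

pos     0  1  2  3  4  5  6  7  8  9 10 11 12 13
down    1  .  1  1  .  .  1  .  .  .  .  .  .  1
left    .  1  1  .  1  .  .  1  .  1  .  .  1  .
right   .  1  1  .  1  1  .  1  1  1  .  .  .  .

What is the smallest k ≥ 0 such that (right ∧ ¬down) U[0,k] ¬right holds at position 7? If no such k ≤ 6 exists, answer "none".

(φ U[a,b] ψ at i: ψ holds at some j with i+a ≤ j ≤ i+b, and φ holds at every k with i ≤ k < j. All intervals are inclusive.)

3

Need earliest j ≥ 7 with ¬right, and (right ∧ ¬down) at every k in [7,j-1].
  j=7: rhs fails.
  j=8: rhs fails.
  j=9: rhs fails.
  j=10: rhs holds; lhs holds on [7,9]. k = 3.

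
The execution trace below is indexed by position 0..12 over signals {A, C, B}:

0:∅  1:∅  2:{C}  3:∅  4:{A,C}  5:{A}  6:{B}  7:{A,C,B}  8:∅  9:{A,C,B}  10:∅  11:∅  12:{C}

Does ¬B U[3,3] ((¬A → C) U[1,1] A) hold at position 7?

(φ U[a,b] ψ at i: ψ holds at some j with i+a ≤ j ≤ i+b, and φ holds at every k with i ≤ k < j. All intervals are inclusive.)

Need some j in [10,10] with ((¬A → C) U[1,1] A), and ¬B at every k in [7,j-1].
  j=10: ((¬A → C) U[1,1] A) — fails.
No j in the window works → until fails.

No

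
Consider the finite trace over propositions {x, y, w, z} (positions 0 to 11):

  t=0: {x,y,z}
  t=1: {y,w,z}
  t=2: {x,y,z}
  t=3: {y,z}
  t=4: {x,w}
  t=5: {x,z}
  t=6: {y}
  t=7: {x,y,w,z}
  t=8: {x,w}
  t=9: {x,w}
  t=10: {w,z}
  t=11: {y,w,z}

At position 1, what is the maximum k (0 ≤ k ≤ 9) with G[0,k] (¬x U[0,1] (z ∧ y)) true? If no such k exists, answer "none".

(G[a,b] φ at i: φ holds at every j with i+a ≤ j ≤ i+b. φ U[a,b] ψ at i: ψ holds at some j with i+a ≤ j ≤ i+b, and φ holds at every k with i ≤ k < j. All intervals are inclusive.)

(¬x U[0,1] (z ∧ y)) must hold from j=1 onward; find where it first fails.
  j=1: holds
  j=2: holds
  j=3: holds
  j=4: fails
Holds on [1,3], so largest k = 2.

2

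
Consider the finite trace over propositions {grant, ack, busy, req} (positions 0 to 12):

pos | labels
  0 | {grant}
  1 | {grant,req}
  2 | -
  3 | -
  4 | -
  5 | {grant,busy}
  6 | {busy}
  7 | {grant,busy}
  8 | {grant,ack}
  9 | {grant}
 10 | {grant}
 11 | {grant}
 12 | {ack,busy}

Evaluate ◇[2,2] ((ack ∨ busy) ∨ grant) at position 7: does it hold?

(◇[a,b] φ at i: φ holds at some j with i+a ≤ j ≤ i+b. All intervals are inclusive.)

Check ((ack ∨ busy) ∨ grant) at each j in [9,9]:
  j=9: true
Found at j=9 → formula holds.

Yes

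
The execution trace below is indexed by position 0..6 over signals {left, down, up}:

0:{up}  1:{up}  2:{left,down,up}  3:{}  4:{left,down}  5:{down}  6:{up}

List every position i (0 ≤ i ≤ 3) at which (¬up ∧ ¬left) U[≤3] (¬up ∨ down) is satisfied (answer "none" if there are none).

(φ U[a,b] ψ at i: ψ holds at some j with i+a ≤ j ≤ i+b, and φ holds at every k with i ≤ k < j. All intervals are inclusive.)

Evaluate at each i in [0,3]:
  i=0: ✗ (lhs fails at k=0 before rhs at j=2)
  i=1: ✗ (lhs fails at k=1 before rhs at j=2)
  i=2: ✓ (rhs at j=2)
  i=3: ✓ (rhs at j=3)

2, 3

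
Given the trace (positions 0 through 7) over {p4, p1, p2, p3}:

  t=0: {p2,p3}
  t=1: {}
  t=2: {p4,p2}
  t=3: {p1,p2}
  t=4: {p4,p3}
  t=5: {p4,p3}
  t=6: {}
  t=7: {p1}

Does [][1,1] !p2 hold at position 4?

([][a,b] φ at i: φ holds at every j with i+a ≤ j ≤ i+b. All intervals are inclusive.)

Holds

Check !p2 at every j in [5,5]:
  j=5: true
All positions satisfy it → formula holds.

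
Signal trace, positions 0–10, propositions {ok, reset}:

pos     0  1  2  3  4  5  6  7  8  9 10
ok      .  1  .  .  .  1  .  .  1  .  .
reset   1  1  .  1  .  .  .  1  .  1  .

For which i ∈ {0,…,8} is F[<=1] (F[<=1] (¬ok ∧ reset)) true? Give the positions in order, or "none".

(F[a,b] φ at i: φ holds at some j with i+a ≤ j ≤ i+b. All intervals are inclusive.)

Evaluate at each i in [0,8]:
  i=0: ✓ (witness j=0)
  i=1: ✓ (witness j=2)
  i=2: ✓ (witness j=2)
  i=3: ✓ (witness j=3)
  i=4: ✗ (none in [4,5])
  i=5: ✓ (witness j=6)
  i=6: ✓ (witness j=6)
  i=7: ✓ (witness j=7)
  i=8: ✓ (witness j=8)

0, 1, 2, 3, 5, 6, 7, 8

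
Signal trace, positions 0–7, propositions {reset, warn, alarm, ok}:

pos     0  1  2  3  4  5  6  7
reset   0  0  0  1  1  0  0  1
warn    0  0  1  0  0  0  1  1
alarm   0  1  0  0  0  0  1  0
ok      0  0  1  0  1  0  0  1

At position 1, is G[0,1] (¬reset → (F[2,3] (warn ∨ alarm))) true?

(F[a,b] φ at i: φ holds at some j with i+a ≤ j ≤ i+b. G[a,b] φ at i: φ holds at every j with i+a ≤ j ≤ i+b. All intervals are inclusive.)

Check (¬reset → (F[2,3] (warn ∨ alarm))) at every j in [1,2]:
  j=1: antecedent true; consequent fails (none in [3,4]) → ✗
  j=2: antecedent true; consequent fails (none in [4,5]) → ✗
Fails at j=1 → formula fails.

Does not hold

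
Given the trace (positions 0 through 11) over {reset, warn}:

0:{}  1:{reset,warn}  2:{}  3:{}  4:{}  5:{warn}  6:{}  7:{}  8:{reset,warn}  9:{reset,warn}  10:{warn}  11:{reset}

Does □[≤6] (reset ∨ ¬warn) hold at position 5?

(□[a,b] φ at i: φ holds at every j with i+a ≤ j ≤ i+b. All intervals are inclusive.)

No

Check (reset ∨ ¬warn) at every j in [5,11]:
  j=5: false
  j=6: true
  j=7: true
  j=8: true
  j=9: true
  j=10: false
  j=11: true
Fails at j=5 → formula fails.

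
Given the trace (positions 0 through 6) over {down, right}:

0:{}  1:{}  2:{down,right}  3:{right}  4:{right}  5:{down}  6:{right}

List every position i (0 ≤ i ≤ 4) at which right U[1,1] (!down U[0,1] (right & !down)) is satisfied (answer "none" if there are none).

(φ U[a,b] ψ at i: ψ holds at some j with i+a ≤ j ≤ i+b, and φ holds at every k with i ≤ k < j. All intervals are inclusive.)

Evaluate at each i in [0,4]:
  i=0: ✗ (no rhs in [1,1])
  i=1: ✗ (no rhs in [2,2])
  i=2: ✓ (rhs at j=3; lhs holds on [2,2])
  i=3: ✓ (rhs at j=4; lhs holds on [3,3])
  i=4: ✗ (no rhs in [5,5])

2, 3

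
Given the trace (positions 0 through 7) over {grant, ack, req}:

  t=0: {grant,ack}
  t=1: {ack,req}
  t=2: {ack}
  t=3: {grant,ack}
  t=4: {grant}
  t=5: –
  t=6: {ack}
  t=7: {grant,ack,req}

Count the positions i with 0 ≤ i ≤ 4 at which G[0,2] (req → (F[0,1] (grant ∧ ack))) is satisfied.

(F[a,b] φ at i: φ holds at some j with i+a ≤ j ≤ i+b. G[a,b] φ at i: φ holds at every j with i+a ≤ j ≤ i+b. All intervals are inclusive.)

Evaluate at each i in [0,4]:
  i=0: ✗ (fails at j=1)
  i=1: ✗ (fails at j=1)
  i=2: ✓ (all of [2,4])
  i=3: ✓ (all of [3,5])
  i=4: ✓ (all of [4,6])
Positions where it holds: {2, 3, 4} → 3.

3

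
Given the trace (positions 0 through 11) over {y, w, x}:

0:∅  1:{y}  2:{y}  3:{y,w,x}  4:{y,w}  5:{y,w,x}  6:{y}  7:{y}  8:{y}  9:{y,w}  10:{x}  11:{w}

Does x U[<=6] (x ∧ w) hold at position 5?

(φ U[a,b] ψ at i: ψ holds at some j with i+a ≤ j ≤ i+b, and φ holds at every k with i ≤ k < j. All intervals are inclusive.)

True

Need some j in [5,11] with (x ∧ w), and x at every k in [5,j-1].
  j=5: (x ∧ w) holds; no prefix to check → satisfied.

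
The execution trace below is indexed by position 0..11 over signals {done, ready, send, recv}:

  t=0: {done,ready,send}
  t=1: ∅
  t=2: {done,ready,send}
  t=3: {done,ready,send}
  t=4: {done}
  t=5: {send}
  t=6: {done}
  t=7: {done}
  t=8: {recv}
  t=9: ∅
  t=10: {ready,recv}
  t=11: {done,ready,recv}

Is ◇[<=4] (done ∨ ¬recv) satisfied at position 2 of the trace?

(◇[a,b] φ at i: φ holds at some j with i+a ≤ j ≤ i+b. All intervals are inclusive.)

True

Check (done ∨ ¬recv) at each j in [2,6]:
  j=2: true
  j=3: true
  j=4: true
  j=5: true
  j=6: true
Found at j=2 → formula holds.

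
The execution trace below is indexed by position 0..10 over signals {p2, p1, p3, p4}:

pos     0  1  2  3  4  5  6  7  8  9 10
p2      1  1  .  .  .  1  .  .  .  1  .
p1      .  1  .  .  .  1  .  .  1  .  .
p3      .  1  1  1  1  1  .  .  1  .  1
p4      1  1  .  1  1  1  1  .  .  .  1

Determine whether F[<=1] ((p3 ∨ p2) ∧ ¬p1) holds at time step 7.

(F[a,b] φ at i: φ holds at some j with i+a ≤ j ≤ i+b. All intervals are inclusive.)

No

Check ((p3 ∨ p2) ∧ ¬p1) at each j in [7,8]:
  j=7: false
  j=8: false
No position in the window satisfies it → formula fails.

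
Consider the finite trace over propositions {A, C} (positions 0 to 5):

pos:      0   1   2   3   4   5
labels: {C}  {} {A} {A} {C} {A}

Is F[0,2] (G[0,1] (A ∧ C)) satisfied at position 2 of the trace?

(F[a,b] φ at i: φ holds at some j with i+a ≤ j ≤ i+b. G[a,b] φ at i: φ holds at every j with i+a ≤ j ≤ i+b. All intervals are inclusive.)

Check G[0,1] (A ∧ C) at each j in [2,4]:
  j=2: fails at 2
  j=3: fails at 3
  j=4: fails at 4
No position in the window satisfies it → formula fails.

False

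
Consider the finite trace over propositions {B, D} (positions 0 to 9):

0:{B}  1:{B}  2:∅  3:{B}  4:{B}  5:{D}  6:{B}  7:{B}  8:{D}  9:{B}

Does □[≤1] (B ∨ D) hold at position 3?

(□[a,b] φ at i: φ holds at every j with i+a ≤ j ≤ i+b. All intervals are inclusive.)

Holds

Check (B ∨ D) at every j in [3,4]:
  j=3: true
  j=4: true
All positions satisfy it → formula holds.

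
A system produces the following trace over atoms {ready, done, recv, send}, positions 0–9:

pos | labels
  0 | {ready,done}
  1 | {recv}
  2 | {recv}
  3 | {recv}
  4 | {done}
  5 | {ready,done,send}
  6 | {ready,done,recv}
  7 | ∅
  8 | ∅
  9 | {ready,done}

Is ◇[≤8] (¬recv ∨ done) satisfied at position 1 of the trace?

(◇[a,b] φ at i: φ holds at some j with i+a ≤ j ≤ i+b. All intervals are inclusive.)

Check (¬recv ∨ done) at each j in [1,9]:
  j=1: false
  j=2: false
  j=3: false
  j=4: true
  j=5: true
  j=6: true
  j=7: true
  j=8: true
  j=9: true
Found at j=4 → formula holds.

Holds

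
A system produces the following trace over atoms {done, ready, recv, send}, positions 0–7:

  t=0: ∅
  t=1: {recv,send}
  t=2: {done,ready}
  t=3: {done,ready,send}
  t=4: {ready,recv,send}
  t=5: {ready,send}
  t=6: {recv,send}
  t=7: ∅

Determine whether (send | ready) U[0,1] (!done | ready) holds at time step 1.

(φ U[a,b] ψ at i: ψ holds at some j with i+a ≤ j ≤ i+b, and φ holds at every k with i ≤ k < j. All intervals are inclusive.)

Need some j in [1,2] with (!done | ready), and (send | ready) at every k in [1,j-1].
  j=1: (!done | ready) holds; no prefix to check → satisfied.

Yes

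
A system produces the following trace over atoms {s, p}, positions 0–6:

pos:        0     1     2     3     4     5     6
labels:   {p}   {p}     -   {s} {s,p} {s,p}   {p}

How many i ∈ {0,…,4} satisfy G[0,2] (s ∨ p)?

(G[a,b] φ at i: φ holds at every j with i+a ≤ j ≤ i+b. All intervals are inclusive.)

2

Evaluate at each i in [0,4]:
  i=0: ✗ (fails at j=2)
  i=1: ✗ (fails at j=2)
  i=2: ✗ (fails at j=2)
  i=3: ✓ (all of [3,5])
  i=4: ✓ (all of [4,6])
Positions where it holds: {3, 4} → 2.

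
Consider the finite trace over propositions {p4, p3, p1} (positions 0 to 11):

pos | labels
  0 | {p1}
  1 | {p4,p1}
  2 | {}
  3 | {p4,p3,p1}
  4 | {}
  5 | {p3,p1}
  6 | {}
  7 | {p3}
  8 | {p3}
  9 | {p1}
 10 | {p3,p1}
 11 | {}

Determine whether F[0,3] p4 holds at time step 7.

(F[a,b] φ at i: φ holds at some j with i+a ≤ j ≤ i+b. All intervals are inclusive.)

False

Check p4 at each j in [7,10]:
  j=7: false
  j=8: false
  j=9: false
  j=10: false
No position in the window satisfies it → formula fails.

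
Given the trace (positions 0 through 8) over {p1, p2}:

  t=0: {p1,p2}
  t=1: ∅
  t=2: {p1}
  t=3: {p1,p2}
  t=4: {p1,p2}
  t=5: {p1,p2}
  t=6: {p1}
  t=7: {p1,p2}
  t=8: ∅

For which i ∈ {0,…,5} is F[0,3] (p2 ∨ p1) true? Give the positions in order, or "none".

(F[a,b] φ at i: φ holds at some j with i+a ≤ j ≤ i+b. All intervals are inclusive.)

0, 1, 2, 3, 4, 5

Evaluate at each i in [0,5]:
  i=0: ✓ (witness j=0)
  i=1: ✓ (witness j=2)
  i=2: ✓ (witness j=2)
  i=3: ✓ (witness j=3)
  i=4: ✓ (witness j=4)
  i=5: ✓ (witness j=5)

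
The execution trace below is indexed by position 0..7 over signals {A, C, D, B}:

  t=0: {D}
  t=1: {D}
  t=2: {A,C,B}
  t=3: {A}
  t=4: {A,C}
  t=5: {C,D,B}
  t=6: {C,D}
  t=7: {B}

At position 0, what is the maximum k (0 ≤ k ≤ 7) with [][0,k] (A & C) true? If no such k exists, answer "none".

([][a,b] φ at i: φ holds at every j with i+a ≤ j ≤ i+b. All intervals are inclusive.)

none

(A & C) must hold from j=0 onward; find where it first fails.
  j=0: fails → no k works.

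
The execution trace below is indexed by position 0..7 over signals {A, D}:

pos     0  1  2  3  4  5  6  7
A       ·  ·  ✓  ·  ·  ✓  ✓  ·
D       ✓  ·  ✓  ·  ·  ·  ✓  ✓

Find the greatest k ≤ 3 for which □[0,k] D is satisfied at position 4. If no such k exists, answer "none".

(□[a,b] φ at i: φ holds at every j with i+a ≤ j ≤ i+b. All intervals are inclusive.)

D must hold from j=4 onward; find where it first fails.
  j=4: fails → no k works.

none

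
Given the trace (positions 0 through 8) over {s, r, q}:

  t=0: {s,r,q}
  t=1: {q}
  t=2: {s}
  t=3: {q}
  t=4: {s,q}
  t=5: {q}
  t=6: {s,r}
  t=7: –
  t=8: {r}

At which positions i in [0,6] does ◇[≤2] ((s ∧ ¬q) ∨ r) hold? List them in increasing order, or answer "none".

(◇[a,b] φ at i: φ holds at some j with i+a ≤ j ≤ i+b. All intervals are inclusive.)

0, 1, 2, 4, 5, 6

Evaluate at each i in [0,6]:
  i=0: ✓ (witness j=0)
  i=1: ✓ (witness j=2)
  i=2: ✓ (witness j=2)
  i=3: ✗ (none in [3,5])
  i=4: ✓ (witness j=6)
  i=5: ✓ (witness j=6)
  i=6: ✓ (witness j=6)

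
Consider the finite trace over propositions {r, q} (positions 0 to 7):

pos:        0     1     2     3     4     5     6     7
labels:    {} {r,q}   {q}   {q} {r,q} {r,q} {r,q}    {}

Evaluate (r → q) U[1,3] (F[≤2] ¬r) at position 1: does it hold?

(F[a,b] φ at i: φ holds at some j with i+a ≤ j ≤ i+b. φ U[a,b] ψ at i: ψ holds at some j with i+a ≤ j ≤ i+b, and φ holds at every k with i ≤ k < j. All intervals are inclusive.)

Need some j in [2,4] with F[≤2] ¬r, and (r → q) at every k in [1,j-1].
  j=2: F[≤2] ¬r holds; (r → q) holds at every k in [1,1] → satisfied.

Holds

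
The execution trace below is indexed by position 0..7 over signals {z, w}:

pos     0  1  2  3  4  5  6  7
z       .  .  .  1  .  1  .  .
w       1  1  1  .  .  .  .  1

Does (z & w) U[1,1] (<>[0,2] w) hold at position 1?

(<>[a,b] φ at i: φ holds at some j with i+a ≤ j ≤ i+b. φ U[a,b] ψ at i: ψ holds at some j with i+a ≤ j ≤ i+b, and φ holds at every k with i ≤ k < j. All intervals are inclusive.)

Need some j in [2,2] with <>[0,2] w, and (z & w) at every k in [1,j-1].
  j=2: <>[0,2] w holds, but (z & w) fails at k=1 → not this j.
No j in the window works → until fails.

Does not hold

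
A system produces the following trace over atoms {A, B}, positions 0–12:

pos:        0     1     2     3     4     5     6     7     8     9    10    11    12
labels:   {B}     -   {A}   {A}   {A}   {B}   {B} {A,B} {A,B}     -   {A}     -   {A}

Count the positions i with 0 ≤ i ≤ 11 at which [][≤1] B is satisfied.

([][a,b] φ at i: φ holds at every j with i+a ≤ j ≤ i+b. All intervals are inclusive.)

Evaluate at each i in [0,11]:
  i=0: ✗ (fails at j=1)
  i=1: ✗ (fails at j=1)
  i=2: ✗ (fails at j=2)
  i=3: ✗ (fails at j=3)
  i=4: ✗ (fails at j=4)
  i=5: ✓ (all of [5,6])
  i=6: ✓ (all of [6,7])
  i=7: ✓ (all of [7,8])
  i=8: ✗ (fails at j=9)
  i=9: ✗ (fails at j=9)
  i=10: ✗ (fails at j=10)
  i=11: ✗ (fails at j=11)
Positions where it holds: {5, 6, 7} → 3.

3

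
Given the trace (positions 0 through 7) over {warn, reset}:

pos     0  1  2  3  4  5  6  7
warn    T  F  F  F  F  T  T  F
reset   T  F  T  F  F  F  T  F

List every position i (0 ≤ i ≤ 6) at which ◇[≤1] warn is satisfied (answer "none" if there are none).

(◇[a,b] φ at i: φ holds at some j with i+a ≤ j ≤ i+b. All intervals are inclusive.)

Evaluate at each i in [0,6]:
  i=0: ✓ (witness j=0)
  i=1: ✗ (none in [1,2])
  i=2: ✗ (none in [2,3])
  i=3: ✗ (none in [3,4])
  i=4: ✓ (witness j=5)
  i=5: ✓ (witness j=5)
  i=6: ✓ (witness j=6)

0, 4, 5, 6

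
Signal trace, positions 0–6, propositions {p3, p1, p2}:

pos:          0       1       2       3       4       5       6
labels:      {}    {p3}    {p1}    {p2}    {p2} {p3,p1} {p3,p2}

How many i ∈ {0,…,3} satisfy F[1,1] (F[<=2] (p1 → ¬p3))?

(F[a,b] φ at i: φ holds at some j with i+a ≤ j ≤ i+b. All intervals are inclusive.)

4

Evaluate at each i in [0,3]:
  i=0: ✓ (witness j=1)
  i=1: ✓ (witness j=2)
  i=2: ✓ (witness j=3)
  i=3: ✓ (witness j=4)
Positions where it holds: {0, 1, 2, 3} → 4.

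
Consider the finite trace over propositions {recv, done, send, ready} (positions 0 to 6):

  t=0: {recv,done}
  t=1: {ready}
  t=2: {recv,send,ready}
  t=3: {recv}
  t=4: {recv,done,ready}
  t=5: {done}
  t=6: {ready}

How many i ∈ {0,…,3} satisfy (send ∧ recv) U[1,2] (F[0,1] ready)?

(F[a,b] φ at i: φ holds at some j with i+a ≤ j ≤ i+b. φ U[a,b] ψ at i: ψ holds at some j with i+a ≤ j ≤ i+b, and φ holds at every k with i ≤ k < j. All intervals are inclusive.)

1

Evaluate at each i in [0,3]:
  i=0: ✗ (lhs fails at k=0 before rhs at j=1)
  i=1: ✗ (lhs fails at k=1 before rhs at j=2)
  i=2: ✓ (rhs at j=3; lhs holds on [2,2])
  i=3: ✗ (lhs fails at k=3 before rhs at j=4)
Positions where it holds: {2} → 1.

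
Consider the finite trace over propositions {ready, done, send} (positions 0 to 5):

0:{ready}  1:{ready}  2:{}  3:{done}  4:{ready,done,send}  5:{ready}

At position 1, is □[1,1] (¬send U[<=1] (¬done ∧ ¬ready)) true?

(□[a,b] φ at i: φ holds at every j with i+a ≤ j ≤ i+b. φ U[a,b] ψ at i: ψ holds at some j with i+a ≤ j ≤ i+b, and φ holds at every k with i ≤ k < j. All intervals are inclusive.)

Check (¬send U[<=1] (¬done ∧ ¬ready)) at every j in [2,2]:
  j=2: holds
All positions satisfy it → formula holds.

Holds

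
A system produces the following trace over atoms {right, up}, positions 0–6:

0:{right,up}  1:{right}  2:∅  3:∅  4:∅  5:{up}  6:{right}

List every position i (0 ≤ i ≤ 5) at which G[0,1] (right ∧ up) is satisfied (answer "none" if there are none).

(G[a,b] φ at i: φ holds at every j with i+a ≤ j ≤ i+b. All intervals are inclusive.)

none

Evaluate at each i in [0,5]:
  i=0: ✗ (fails at j=1)
  i=1: ✗ (fails at j=1)
  i=2: ✗ (fails at j=2)
  i=3: ✗ (fails at j=3)
  i=4: ✗ (fails at j=4)
  i=5: ✗ (fails at j=5)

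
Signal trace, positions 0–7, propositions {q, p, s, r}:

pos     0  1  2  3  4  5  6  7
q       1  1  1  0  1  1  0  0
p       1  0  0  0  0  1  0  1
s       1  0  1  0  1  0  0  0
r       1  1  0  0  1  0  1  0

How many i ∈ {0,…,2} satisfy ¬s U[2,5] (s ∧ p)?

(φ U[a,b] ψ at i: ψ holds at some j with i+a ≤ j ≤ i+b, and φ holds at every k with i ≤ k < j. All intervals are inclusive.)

Evaluate at each i in [0,2]:
  i=0: ✗ (no rhs in [2,5])
  i=1: ✗ (no rhs in [3,6])
  i=2: ✗ (no rhs in [4,7])
Positions where it holds: {} → 0.

0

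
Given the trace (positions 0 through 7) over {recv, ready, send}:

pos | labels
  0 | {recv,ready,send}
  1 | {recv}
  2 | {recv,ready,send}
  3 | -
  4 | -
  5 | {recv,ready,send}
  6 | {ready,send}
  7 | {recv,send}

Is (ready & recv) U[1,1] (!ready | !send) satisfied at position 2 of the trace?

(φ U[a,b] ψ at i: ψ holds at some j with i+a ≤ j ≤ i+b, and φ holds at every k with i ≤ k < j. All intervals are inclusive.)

True

Need some j in [3,3] with (!ready | !send), and (ready & recv) at every k in [2,j-1].
  j=3: (!ready | !send) holds; (ready & recv) holds at every k in [2,2] → satisfied.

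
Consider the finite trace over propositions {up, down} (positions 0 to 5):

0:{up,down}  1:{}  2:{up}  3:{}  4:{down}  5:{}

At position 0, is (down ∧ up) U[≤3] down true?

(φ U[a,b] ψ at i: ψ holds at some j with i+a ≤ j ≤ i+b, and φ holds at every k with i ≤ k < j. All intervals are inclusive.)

Need some j in [0,3] with down, and (down ∧ up) at every k in [0,j-1].
  j=0: down holds; no prefix to check → satisfied.

Holds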